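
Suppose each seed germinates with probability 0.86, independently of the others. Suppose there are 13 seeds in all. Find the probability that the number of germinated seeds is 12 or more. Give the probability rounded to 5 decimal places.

0.43865

X ~ Binomial(13, 0.86); P(X ≥ 12) = Σ C(13,k) p^k (1−p)^(13−k) over k:
  k=12: C(13,12)·0.86^12·0.14^1 = 0.2978879
  k=13: C(13,13)·0.86^13·0.14^0 = 0.1407602
Total = 0.4386481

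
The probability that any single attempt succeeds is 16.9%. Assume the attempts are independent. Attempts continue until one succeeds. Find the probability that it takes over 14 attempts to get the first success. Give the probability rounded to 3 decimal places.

0.075

Y = number of attempts to the first success; geometric, p = 0.169.
P(Y > 14) = P(first 14 all fail) = (1−p)^14 = 0.07489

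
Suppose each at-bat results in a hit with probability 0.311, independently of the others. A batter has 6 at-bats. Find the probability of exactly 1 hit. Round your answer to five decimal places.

0.28974

X ~ Binomial(n=6, p=0.311).
P(X=1) = C(6,1) · p^1 · (1−p)^5
= 6 · 0.311 · 0.15527 = 0.2897395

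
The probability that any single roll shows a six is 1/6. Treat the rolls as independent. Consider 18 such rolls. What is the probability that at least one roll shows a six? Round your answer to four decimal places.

P(at least one) = 1 − P(none) = 1 − (1 − 0.166667)^18
= 1 − 0.037561 = 0.962439

0.9624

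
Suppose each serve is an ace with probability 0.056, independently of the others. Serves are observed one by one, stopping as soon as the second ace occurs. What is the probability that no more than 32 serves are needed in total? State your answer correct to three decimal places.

Finishing within 32 serves ⇔ at least 2 successes in the first 32. With X ~ Binomial(32, 0.056), P(Y ≤ 32) = 1 − P(X ≤ 1).
  k=0: C(32,0)·0.056^0·0.944^32 = 0.15816
  k=1: C(32,1)·0.056^1·0.944^31 = 0.30024
1 − 0.45840 = 0.54160

0.542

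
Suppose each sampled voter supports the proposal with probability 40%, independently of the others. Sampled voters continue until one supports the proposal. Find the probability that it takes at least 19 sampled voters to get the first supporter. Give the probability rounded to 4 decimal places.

0.0001

Y = number of sampled voters to the first success; geometric, p = 0.40.
P(Y > 18) = P(first 18 all fail) = (1−p)^18 = 0.000102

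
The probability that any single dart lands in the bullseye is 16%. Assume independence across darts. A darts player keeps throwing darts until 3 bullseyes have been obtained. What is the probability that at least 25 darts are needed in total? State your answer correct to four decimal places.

0.2374

Needing more than 24 darts ⇔ fewer than 3 successes in the first 24. With X ~ Binomial(24, 0.16), P(Y > 24) = P(X ≤ 2).
  k=0: C(24,0)·0.16^0·0.84^24 = 0.015230
  k=1: C(24,1)·0.16^1·0.84^23 = 0.069623
  k=2: C(24,2)·0.16^2·0.84^22 = 0.152508
P(X ≤ 2) = 0.237362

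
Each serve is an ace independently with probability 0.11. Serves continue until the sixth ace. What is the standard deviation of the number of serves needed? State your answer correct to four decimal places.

21.0077

Y = total serves until the sixth success; negative binomial with r=6, p=0.11.
SD(Y) = √[r(1−p)/p²] = √(441.322314) = 21.007673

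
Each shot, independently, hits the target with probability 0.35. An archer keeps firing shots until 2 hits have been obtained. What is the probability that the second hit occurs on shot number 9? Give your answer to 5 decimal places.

0.04804

Y = trial on which the second success occurs; negative binomial, r=2, p=0.35.
P(Y=9) = C(8,1) · p^2 · (1−p)^7
= 8 · 0.1225 · 0.049022 = 0.0480418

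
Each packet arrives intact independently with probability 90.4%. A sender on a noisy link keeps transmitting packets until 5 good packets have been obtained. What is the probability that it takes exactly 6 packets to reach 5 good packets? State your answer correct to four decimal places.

Y = trial on which the fifth success occurs; negative binomial, r=5, p=0.904.
P(Y=6) = C(5,4) · p^5 · (1−p)^1
= 5 · 0.60373 · 0.096 = 0.289790

0.2898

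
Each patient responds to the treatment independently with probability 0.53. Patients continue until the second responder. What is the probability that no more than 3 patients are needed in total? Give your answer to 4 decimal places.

0.5449

Finishing within 3 patients ⇔ at least 2 successes in the first 3. With X ~ Binomial(3, 0.53), P(Y ≤ 3) = 1 − P(X ≤ 1).
  k=0: C(3,0)·0.53^0·0.47^3 = 0.103823
  k=1: C(3,1)·0.53^1·0.47^2 = 0.351231
1 − 0.455054 = 0.544946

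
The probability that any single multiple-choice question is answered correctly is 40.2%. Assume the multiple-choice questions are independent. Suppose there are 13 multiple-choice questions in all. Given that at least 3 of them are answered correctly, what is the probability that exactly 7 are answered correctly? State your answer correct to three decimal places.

0.141

X ~ Binomial(13, 0.402). Want P(X=7 | X≥3) = P(X=7) / P(X≥3).
P(X=7) = C(13,7)·0.402^7·0.598^6 = 0.13314
P(X≥3) = 1 − 0.00125 − 0.01093 − 0.04408 = 0.94374
Ratio = 0.13314 / 0.94374 = 0.14108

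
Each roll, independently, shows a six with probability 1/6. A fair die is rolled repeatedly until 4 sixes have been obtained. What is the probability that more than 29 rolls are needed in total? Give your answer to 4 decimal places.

0.2642

Needing more than 29 rolls ⇔ fewer than 4 successes in the first 29. With X ~ Binomial(29, 0.166667), P(Y > 29) = P(X ≤ 3).
  k=0: C(29,0)·0.166667^0·0.833333^29 = 0.005055
  k=1: C(29,1)·0.166667^1·0.833333^28 = 0.029321
  k=2: C(29,2)·0.166667^2·0.833333^27 = 0.082097
  k=3: C(29,3)·0.166667^3·0.833333^26 = 0.147775
P(X ≤ 3) = 0.264249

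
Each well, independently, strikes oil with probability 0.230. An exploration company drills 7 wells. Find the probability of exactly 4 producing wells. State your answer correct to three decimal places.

0.045

X ~ Binomial(n=7, p=0.23).
P(X=4) = C(7,4) · p^4 · (1−p)^3
= 35 · 0.0027984 · 0.45653 = 0.04471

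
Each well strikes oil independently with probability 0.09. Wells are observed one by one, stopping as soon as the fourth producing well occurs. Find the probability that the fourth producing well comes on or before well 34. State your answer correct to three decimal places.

0.367

Finishing within 34 wells ⇔ at least 4 successes in the first 34. With X ~ Binomial(34, 0.09), P(Y ≤ 34) = 1 − P(X ≤ 3).
  k=0: C(34,0)·0.09^0·0.91^34 = 0.04050
  k=1: C(34,1)·0.09^1·0.91^33 = 0.13617
  k=2: C(34,2)·0.09^2·0.91^32 = 0.22221
  k=3: C(34,3)·0.09^3·0.91^31 = 0.23442
1 − 0.63331 = 0.36669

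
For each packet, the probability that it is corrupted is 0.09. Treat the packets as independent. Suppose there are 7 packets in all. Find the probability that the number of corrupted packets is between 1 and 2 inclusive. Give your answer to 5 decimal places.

X ~ Binomial(7, 0.09); P(1 ≤ X ≤ 2) = Σ C(7,k) p^k (1−p)^(7−k) over k:
  k=1: C(7,1)·0.09^1·0.91^6 = 0.3577576
  k=2: C(7,2)·0.09^2·0.91^5 = 0.1061479
Total = 0.4639055

0.46391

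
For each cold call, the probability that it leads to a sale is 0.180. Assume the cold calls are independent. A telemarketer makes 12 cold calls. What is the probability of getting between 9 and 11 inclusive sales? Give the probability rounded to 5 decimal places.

X ~ Binomial(12, 0.18); P(9 ≤ X ≤ 11) = Σ C(12,k) p^k (1−p)^(12−k) over k:
  k=9: C(12,9)·0.18^9·0.82^3 = 0.0000241
  k=10: C(12,10)·0.18^10·0.82^2 = 0.0000016
  k=11: C(12,11)·0.18^11·0.82^1 = 0.0000001
Total = 0.0000257

0.00003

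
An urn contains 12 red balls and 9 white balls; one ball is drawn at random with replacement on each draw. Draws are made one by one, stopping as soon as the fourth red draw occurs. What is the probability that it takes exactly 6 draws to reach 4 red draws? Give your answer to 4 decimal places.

Y = trial on which the fourth success occurs; negative binomial, r=4, p=0.571429.
P(Y=6) = C(5,3) · p^4 · (1−p)^2
= 10 · 0.10662 · 0.18367 = 0.195837

0.1958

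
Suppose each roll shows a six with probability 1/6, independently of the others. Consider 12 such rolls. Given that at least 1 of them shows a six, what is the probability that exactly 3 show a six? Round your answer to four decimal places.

0.2223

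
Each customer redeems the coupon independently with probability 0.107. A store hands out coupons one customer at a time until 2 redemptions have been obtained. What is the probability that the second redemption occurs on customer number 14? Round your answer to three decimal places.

Y = trial on which the second success occurs; negative binomial, r=2, p=0.107.
P(Y=14) = C(13,1) · p^2 · (1−p)^12
= 13 · 0.011449 · 0.25717 = 0.03828

0.038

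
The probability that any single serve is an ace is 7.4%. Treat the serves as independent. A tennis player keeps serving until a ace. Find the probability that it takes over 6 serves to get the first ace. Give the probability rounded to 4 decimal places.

Y = number of serves to the first success; geometric, p = 0.074.
P(Y > 6) = P(first 6 all fail) = (1−p)^6 = 0.630472

0.6305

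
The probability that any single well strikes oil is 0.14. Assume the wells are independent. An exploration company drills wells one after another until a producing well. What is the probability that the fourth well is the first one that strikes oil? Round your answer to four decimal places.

Geometric (trials to first success), p = 0.14.
P(Y = 4) = (1−p)^3 · p = 0.63606 · 0.14 = 0.089048

0.0890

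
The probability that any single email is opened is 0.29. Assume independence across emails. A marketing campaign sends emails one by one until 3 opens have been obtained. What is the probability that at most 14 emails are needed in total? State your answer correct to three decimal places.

Finishing within 14 emails ⇔ at least 3 successes in the first 14. With X ~ Binomial(14, 0.29), P(Y ≤ 14) = 1 − P(X ≤ 2).
  k=0: C(14,0)·0.29^0·0.71^14 = 0.00827
  k=1: C(14,1)·0.29^1·0.71^13 = 0.04730
  k=2: C(14,2)·0.29^2·0.71^12 = 0.12558
1 − 0.18116 = 0.81884

0.819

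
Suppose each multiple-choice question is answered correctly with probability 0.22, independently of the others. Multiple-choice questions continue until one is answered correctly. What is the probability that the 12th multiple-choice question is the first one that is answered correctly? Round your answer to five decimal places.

Geometric (trials to first success), p = 0.22.
P(Y = 12) = (1−p)^11 · p = 0.065019 · 0.22 = 0.0143042

0.01430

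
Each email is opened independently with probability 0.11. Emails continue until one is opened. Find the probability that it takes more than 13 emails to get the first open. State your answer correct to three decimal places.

Y = number of emails to the first success; geometric, p = 0.11.
P(Y > 13) = P(first 13 all fail) = (1−p)^13 = 0.21982

0.220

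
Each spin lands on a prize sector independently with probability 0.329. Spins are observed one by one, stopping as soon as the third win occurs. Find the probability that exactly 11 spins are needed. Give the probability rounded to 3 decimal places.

0.066

Y = trial on which the third success occurs; negative binomial, r=3, p=0.329.
P(Y=11) = C(10,2) · p^3 · (1−p)^8
= 45 · 0.035611 · 0.041094 = 0.06585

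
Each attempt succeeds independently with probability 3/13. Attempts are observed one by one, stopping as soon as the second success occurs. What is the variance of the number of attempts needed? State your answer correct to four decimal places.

Y = total attempts until the second success; negative binomial with r=2, p=0.230769.
Var(Y) = r(1−p)/p² = 2·0.769231 / 0.230769² = 28.888889

28.8889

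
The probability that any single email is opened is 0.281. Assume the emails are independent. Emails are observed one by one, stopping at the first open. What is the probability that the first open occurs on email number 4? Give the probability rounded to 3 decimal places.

0.104

Geometric (trials to first success), p = 0.281.
P(Y = 4) = (1−p)^3 · p = 0.37169 · 0.281 = 0.10445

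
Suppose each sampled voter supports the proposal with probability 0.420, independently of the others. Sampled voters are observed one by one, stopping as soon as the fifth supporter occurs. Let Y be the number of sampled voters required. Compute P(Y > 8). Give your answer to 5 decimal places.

Needing more than 8 sampled voters ⇔ fewer than 5 successes in the first 8. With X ~ Binomial(8, 0.42), P(Y > 8) = P(X ≤ 4).
  k=0: C(8,0)·0.42^0·0.58^8 = 0.0128063
  k=1: C(8,1)·0.42^1·0.58^7 = 0.0741883
  k=2: C(8,2)·0.42^2·0.58^6 = 0.1880289
  k=3: C(8,3)·0.42^3·0.58^5 = 0.2723177
  k=4: C(8,4)·0.42^4·0.58^4 = 0.2464945
P(X ≤ 4) = 0.7938356

0.79384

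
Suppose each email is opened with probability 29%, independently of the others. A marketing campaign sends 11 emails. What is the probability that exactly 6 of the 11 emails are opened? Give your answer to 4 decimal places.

0.0496

X ~ Binomial(n=11, p=0.29).
P(X=6) = C(11,6) · p^6 · (1−p)^5
= 462 · 0.00059482 · 0.18042 = 0.049582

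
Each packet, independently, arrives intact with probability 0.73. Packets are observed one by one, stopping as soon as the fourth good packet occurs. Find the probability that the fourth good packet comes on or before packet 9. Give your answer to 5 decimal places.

0.98514

Finishing within 9 packets ⇔ at least 4 successes in the first 9. With X ~ Binomial(9, 0.73), P(Y ≤ 9) = 1 − P(X ≤ 3).
  k=0: C(9,0)·0.73^0·0.27^9 = 0.0000076
  k=1: C(9,1)·0.73^1·0.27^8 = 0.0001856
  k=2: C(9,2)·0.73^2·0.27^7 = 0.0020068
  k=3: C(9,3)·0.73^3·0.27^6 = 0.0126599
1 − 0.0148598 = 0.9851402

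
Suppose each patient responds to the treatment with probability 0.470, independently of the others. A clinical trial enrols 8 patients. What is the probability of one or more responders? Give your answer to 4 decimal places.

P(at least one) = 1 − P(none) = 1 − (1 − 0.47)^8
= 1 − 0.006226 = 0.993774

0.9938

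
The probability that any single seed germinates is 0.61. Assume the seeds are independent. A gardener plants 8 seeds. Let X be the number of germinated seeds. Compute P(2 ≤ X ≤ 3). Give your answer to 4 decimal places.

0.1513

X ~ Binomial(8, 0.61); P(2 ≤ X ≤ 3) = Σ C(8,k) p^k (1−p)^(8−k) over k:
  k=2: C(8,2)·0.61^2·0.39^6 = 0.036661
  k=3: C(8,3)·0.61^3·0.39^5 = 0.114683
Total = 0.151344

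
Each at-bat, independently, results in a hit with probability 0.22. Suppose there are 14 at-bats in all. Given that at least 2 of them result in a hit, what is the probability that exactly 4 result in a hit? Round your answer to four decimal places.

0.2307

X ~ Binomial(14, 0.22). Want P(X=4 | X≥2) = P(X=4) / P(X≥2).
P(X=4) = C(14,4)·0.22^4·0.78^10 = 0.195466
P(X≥2) = 1 − 0.030855 − 0.121837 = 0.847308
Ratio = 0.195466 / 0.847308 = 0.230690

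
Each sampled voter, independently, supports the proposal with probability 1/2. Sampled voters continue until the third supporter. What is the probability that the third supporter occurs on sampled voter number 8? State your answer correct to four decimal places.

0.0820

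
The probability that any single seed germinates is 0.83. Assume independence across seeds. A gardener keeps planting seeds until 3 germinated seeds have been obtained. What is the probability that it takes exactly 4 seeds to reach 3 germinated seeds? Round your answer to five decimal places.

0.29161

Y = trial on which the third success occurs; negative binomial, r=3, p=0.83.
P(Y=4) = C(3,2) · p^3 · (1−p)^1
= 3 · 0.57179 · 0.17 = 0.2916114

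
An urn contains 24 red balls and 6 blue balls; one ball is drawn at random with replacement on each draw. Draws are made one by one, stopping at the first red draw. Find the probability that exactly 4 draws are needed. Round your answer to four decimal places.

Geometric (trials to first success), p = 0.80.
P(Y = 4) = (1−p)^3 · p = 0.008 · 0.80 = 0.006400

0.0064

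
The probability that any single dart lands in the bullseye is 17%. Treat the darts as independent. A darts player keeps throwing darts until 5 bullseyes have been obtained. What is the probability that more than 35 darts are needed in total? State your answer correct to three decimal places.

Needing more than 35 darts ⇔ fewer than 5 successes in the first 35. With X ~ Binomial(35, 0.17), P(Y > 35) = P(X ≤ 4).
  k=0: C(35,0)·0.17^0·0.83^35 = 0.00147
  k=1: C(35,1)·0.17^1·0.83^34 = 0.01055
  k=2: C(35,2)·0.17^2·0.83^33 = 0.03673
  k=3: C(35,3)·0.17^3·0.83^32 = 0.08275
  k=4: C(35,4)·0.17^4·0.83^31 = 0.13559
P(X ≤ 4) = 0.26708

0.267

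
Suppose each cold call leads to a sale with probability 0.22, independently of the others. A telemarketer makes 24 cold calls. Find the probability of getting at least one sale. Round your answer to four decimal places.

P(at least one) = 1 − P(none) = 1 − (1 − 0.22)^24
= 1 − 0.002572 = 0.997428

0.9974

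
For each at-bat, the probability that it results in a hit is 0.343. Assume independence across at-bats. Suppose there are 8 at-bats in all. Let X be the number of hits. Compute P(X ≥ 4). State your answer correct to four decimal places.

0.2787

X ~ Binomial(8, 0.343); P(X ≥ 4) = Σ C(8,k) p^k (1−p)^(8−k) over k:
  k=4: C(8,4)·0.343^4·0.657^4 = 0.180524
  k=5: C(8,5)·0.343^5·0.657^3 = 0.075397
  k=6: C(8,6)·0.343^6·0.657^2 = 0.019681
  k=7: C(8,7)·0.343^7·0.657^1 = 0.002936
  k=8: C(8,8)·0.343^8·0.657^0 = 0.000192
Total = 0.278730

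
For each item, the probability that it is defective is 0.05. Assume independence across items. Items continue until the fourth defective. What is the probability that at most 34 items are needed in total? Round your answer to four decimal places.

Finishing within 34 items ⇔ at least 4 successes in the first 34. With X ~ Binomial(34, 0.05), P(Y ≤ 34) = 1 − P(X ≤ 3).
  k=0: C(34,0)·0.05^0·0.95^34 = 0.174825
  k=1: C(34,1)·0.05^1·0.95^33 = 0.312844
  k=2: C(34,2)·0.05^2·0.95^32 = 0.271680
  k=3: C(34,3)·0.05^3·0.95^31 = 0.152522
1 − 0.911871 = 0.088129

0.0881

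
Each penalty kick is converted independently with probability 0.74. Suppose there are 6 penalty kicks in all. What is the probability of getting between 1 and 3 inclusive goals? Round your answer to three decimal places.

X ~ Binomial(6, 0.74); P(1 ≤ X ≤ 3) = Σ C(6,k) p^k (1−p)^(6−k) over k:
  k=1: C(6,1)·0.74^1·0.26^5 = 0.00528
  k=2: C(6,2)·0.74^2·0.26^4 = 0.03754
  k=3: C(6,3)·0.74^3·0.26^3 = 0.14244
Total = 0.18526

0.185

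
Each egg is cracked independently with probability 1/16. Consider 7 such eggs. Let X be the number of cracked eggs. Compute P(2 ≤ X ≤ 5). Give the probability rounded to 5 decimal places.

0.06647

X ~ Binomial(7, 0.0625); P(2 ≤ X ≤ 5) = Σ C(7,k) p^k (1−p)^(7−k) over k:
  k=2: C(7,2)·0.0625^2·0.9375^5 = 0.0594067
  k=3: C(7,3)·0.0625^3·0.9375^4 = 0.0066007
  k=4: C(7,4)·0.0625^4·0.9375^3 = 0.0004400
  k=5: C(7,5)·0.0625^5·0.9375^2 = 0.0000176
Total = 0.0664651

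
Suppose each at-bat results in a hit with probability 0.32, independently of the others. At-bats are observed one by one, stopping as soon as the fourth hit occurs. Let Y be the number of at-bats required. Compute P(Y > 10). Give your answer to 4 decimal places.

Needing more than 10 at-bats ⇔ fewer than 4 successes in the first 10. With X ~ Binomial(10, 0.32), P(Y > 10) = P(X ≤ 3).
  k=0: C(10,0)·0.32^0·0.68^10 = 0.021139
  k=1: C(10,1)·0.32^1·0.68^9 = 0.099479
  k=2: C(10,2)·0.32^2·0.68^8 = 0.210661
  k=3: C(10,3)·0.32^3·0.68^7 = 0.264359
P(X ≤ 3) = 0.595637

0.5956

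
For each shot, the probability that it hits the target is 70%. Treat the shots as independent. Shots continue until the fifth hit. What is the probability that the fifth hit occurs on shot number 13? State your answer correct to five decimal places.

Y = trial on which the fifth success occurs; negative binomial, r=5, p=0.70.
P(Y=13) = C(12,4) · p^5 · (1−p)^8
= 495 · 0.16807 · 6.561e-05 = 0.0054584

0.00546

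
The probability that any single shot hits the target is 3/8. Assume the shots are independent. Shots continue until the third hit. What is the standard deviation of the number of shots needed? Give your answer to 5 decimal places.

Y = total shots until the third success; negative binomial with r=3, p=0.375.
SD(Y) = √[r(1−p)/p²] = √(13.3333333) = 3.6514837

3.65148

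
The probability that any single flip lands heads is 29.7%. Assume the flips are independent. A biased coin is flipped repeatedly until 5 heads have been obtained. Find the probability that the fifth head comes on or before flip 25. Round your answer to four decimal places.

0.9043

Finishing within 25 flips ⇔ at least 5 successes in the first 25. With X ~ Binomial(25, 0.297), P(Y ≤ 25) = 1 − P(X ≤ 4).
  k=0: C(25,0)·0.297^0·0.703^25 = 0.000149
  k=1: C(25,1)·0.297^1·0.703^24 = 0.001576
  k=2: C(25,2)·0.297^2·0.703^23 = 0.007991
  k=3: C(25,3)·0.297^3·0.703^22 = 0.025883
  k=4: C(25,4)·0.297^4·0.703^21 = 0.060142
1 − 0.095742 = 0.904258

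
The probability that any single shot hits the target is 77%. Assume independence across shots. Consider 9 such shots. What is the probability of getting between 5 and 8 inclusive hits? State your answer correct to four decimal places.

X ~ Binomial(9, 0.77); P(5 ≤ X ≤ 8) = Σ C(9,k) p^k (1−p)^(9−k) over k:
  k=5: C(9,5)·0.77^5·0.23^4 = 0.095441
  k=6: C(9,6)·0.77^6·0.23^3 = 0.213014
  k=7: C(9,7)·0.77^7·0.23^2 = 0.305628
  k=8: C(9,8)·0.77^8·0.23^1 = 0.255797
Total = 0.869880

0.8699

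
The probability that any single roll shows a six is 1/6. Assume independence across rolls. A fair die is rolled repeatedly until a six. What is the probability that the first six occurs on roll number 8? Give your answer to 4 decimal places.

0.0465

Geometric (trials to first success), p = 0.166667.
P(Y = 8) = (1−p)^7 · p = 0.27908 · 0.166667 = 0.046514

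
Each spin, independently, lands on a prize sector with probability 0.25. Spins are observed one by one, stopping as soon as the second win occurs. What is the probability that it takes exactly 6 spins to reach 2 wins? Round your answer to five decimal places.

Y = trial on which the second success occurs; negative binomial, r=2, p=0.25.
P(Y=6) = C(5,1) · p^2 · (1−p)^4
= 5 · 0.0625 · 0.31641 = 0.0988770

0.09888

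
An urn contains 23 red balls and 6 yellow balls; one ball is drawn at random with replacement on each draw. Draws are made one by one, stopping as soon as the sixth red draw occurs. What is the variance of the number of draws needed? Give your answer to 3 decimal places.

1.974

Y = total draws until the sixth success; negative binomial with r=6, p=0.793103.
Var(Y) = r(1−p)/p² = 6·0.206897 / 0.793103² = 1.97353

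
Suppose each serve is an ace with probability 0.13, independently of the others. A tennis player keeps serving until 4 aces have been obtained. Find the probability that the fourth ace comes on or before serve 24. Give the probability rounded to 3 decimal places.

Finishing within 24 serves ⇔ at least 4 successes in the first 24. With X ~ Binomial(24, 0.13), P(Y ≤ 24) = 1 − P(X ≤ 3).
  k=0: C(24,0)·0.13^0·0.87^24 = 0.03536
  k=1: C(24,1)·0.13^1·0.87^23 = 0.12679
  k=2: C(24,2)·0.13^2·0.87^22 = 0.21788
  k=3: C(24,3)·0.13^3·0.87^21 = 0.23875
1 − 0.61878 = 0.38122

0.381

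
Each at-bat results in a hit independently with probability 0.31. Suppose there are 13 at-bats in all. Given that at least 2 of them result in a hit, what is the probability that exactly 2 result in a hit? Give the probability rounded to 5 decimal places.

X ~ Binomial(13, 0.31). Want P(X=2 | X≥2) = P(X=2) / P(X≥2).
P(X=2) = C(13,2)·0.31^2·0.69^11 = 0.1265197
P(X≥2) = 1 − 0.0080360 − 0.0469347 = 0.9450293
Ratio = 0.1265197 / 0.9450293 = 0.1338791

0.13388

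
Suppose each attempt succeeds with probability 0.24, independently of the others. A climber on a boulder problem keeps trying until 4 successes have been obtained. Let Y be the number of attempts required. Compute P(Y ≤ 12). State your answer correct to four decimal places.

Finishing within 12 attempts ⇔ at least 4 successes in the first 12. With X ~ Binomial(12, 0.24), P(Y ≤ 12) = 1 − P(X ≤ 3).
  k=0: C(12,0)·0.24^0·0.76^12 = 0.037133
  k=1: C(12,1)·0.24^1·0.76^11 = 0.140716
  k=2: C(12,2)·0.24^2·0.76^10 = 0.244401
  k=3: C(12,3)·0.24^3·0.76^9 = 0.257264
1 − 0.679513 = 0.320487

0.3205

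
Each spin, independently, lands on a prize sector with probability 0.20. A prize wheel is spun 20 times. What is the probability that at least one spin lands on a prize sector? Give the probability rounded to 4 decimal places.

P(at least one) = 1 − P(none) = 1 − (1 − 0.20)^20
= 1 − 0.011529 = 0.988471

0.9885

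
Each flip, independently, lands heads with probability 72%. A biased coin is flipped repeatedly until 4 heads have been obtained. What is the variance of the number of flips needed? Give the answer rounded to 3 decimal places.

2.160

Y = total flips until the fourth success; negative binomial with r=4, p=0.72.
Var(Y) = r(1−p)/p² = 4·0.28 / 0.72² = 2.16049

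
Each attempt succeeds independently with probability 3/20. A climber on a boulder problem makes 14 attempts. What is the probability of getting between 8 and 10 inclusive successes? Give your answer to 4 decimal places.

0.0003

X ~ Binomial(14, 0.15); P(8 ≤ X ≤ 10) = Σ C(14,k) p^k (1−p)^(14−k) over k:
  k=8: C(14,8)·0.15^8·0.85^6 = 0.000290
  k=9: C(14,9)·0.15^9·0.85^5 = 0.000034
  k=10: C(14,10)·0.15^10·0.85^4 = 0.000003
Total = 0.000327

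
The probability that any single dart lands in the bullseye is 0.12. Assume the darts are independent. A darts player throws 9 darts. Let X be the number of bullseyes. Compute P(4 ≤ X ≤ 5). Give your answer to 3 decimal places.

0.016

X ~ Binomial(9, 0.12); P(4 ≤ X ≤ 5) = Σ C(9,k) p^k (1−p)^(9−k) over k:
  k=4: C(9,4)·0.12^4·0.88^5 = 0.01379
  k=5: C(9,5)·0.12^5·0.88^4 = 0.00188
Total = 0.01567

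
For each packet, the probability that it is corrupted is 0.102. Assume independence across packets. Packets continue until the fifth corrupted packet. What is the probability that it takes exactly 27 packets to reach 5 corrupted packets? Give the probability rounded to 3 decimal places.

0.015

Y = trial on which the fifth success occurs; negative binomial, r=5, p=0.102.
P(Y=27) = C(26,4) · p^5 · (1−p)^22
= 14950 · 1.1041e-05 · 0.093773 = 0.01548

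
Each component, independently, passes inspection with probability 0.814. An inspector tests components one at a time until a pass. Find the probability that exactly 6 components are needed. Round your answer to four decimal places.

0.0002

Geometric (trials to first success), p = 0.814.
P(Y = 6) = (1−p)^5 · p = 0.00022262 · 0.814 = 0.000181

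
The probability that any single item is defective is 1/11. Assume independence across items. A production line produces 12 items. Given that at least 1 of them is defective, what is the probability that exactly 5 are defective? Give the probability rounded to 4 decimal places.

0.0037

X ~ Binomial(12, 0.090909). Want P(X=5 | X≥1) = P(X=5) / P(X≥1).
P(X=5) = C(12,5)·0.090909^5·0.909091^7 = 0.002524
P(X≥1) = 1 − 0.318631 = 0.681369
Ratio = 0.002524 / 0.681369 = 0.003704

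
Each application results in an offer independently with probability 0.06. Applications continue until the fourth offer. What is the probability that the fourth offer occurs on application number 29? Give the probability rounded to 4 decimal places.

0.0090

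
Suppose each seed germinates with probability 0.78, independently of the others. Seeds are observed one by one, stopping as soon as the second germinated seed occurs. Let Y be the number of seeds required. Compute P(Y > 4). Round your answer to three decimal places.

Needing more than 4 seeds ⇔ fewer than 2 successes in the first 4. With X ~ Binomial(4, 0.78), P(Y > 4) = P(X ≤ 1).
  k=0: C(4,0)·0.78^0·0.22^4 = 0.00234
  k=1: C(4,1)·0.78^1·0.22^3 = 0.03322
P(X ≤ 1) = 0.03556

0.036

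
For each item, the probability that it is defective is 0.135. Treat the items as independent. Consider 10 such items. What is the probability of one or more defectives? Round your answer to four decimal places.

P(at least one) = 1 − P(none) = 1 − (1 − 0.135)^10
= 1 − 0.234510 = 0.765490

0.7655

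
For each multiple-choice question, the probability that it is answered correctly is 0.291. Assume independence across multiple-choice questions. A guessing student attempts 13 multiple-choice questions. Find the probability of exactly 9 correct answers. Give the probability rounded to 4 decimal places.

X ~ Binomial(n=13, p=0.291).
P(X=9) = C(13,9) · p^9 · (1−p)^4
= 715 · 1.4964e-05 · 0.25269 = 0.002704

0.0027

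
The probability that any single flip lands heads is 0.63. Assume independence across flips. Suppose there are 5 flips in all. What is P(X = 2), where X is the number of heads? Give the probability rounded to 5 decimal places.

0.20104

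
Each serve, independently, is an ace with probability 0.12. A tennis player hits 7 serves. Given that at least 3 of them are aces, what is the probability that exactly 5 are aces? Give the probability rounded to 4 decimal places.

X ~ Binomial(7, 0.12). Want P(X=5 | X≥3) = P(X=5) / P(X≥3).
P(X=5) = C(7,5)·0.12^5·0.88^2 = 0.000405
P(X≥3) = 1 − 0.408676 − 0.390099 − 0.159586 = 0.041639
Ratio = 0.000405 / 0.041639 = 0.009718

0.0097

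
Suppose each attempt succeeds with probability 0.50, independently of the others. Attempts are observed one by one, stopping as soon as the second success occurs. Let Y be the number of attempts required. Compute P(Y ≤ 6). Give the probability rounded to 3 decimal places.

Finishing within 6 attempts ⇔ at least 2 successes in the first 6. With X ~ Binomial(6, 0.50), P(Y ≤ 6) = 1 − P(X ≤ 1).
  k=0: C(6,0)·0.50^0·0.50^6 = 0.01562
  k=1: C(6,1)·0.50^1·0.50^5 = 0.09375
1 − 0.10938 = 0.89062

0.891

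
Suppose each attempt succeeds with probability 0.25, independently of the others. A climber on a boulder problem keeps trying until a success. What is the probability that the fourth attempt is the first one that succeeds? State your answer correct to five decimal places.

0.10547

Geometric (trials to first success), p = 0.25.
P(Y = 4) = (1−p)^3 · p = 0.42188 · 0.25 = 0.1054688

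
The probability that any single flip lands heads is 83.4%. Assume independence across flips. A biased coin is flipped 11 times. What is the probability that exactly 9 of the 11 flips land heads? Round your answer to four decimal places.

0.2959

X ~ Binomial(n=11, p=0.834).
P(X=9) = C(11,9) · p^9 · (1−p)^2
= 55 · 0.19521 · 0.027556 = 0.295851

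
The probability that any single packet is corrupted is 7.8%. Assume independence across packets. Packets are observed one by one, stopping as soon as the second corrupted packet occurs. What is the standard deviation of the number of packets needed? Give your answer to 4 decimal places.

17.4095

Y = total packets until the second success; negative binomial with r=2, p=0.078.
SD(Y) = √[r(1−p)/p²] = √(303.090072) = 17.409482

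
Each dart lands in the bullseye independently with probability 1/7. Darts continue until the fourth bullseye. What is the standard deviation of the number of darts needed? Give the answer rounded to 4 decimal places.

Y = total darts until the fourth success; negative binomial with r=4, p=0.142857.
SD(Y) = √[r(1−p)/p²] = √(168.000000) = 12.961481

12.9615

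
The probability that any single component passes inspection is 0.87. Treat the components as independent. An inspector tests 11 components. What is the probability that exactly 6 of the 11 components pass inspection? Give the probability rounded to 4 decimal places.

X ~ Binomial(n=11, p=0.87).
P(X=6) = C(11,6) · p^6 · (1−p)^5
= 462 · 0.43363 · 3.7129e-05 = 0.007438

0.0074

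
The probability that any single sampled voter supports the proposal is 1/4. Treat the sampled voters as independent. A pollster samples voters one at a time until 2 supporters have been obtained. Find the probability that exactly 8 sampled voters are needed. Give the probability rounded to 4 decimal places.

0.0779

Y = trial on which the second success occurs; negative binomial, r=2, p=0.25.
P(Y=8) = C(7,1) · p^2 · (1−p)^6
= 7 · 0.0625 · 0.17798 = 0.077866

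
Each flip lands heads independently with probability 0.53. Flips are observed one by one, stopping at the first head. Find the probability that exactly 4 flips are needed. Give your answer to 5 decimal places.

Geometric (trials to first success), p = 0.53.
P(Y = 4) = (1−p)^3 · p = 0.10382 · 0.53 = 0.0550262

0.05503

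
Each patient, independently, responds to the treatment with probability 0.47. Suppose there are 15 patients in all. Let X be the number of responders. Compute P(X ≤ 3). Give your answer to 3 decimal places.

X ~ Binomial(15, 0.47); P(X ≤ 3) = Σ C(15,k) p^k (1−p)^(15−k) over k:
  k=0: C(15,0)·0.47^0·0.53^15 = 0.00007
  k=1: C(15,1)·0.47^1·0.53^14 = 0.00097
  k=2: C(15,2)·0.47^2·0.53^13 = 0.00604
  k=3: C(15,3)·0.47^3·0.53^12 = 0.02321
Total = 0.03029

0.030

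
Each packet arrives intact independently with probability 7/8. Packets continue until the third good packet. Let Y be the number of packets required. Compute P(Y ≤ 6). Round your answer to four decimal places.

0.9970

Finishing within 6 packets ⇔ at least 3 successes in the first 6. With X ~ Binomial(6, 0.875), P(Y ≤ 6) = 1 − P(X ≤ 2).
  k=0: C(6,0)·0.875^0·0.125^6 = 0.000004
  k=1: C(6,1)·0.875^1·0.125^5 = 0.000160
  k=2: C(6,2)·0.875^2·0.125^4 = 0.002804
1 − 0.002968 = 0.997032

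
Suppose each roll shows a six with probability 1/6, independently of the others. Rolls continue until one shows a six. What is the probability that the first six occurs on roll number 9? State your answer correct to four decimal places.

Geometric (trials to first success), p = 0.166667.
P(Y = 9) = (1−p)^8 · p = 0.23257 · 0.166667 = 0.038761

0.0388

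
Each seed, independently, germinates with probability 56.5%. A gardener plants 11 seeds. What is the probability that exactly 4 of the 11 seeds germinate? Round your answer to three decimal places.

0.099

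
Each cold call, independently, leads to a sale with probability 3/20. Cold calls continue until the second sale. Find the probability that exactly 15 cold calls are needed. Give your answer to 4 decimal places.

Y = trial on which the second success occurs; negative binomial, r=2, p=0.15.
P(Y=15) = C(14,1) · p^2 · (1−p)^13
= 14 · 0.0225 · 0.12091 = 0.038085

0.0381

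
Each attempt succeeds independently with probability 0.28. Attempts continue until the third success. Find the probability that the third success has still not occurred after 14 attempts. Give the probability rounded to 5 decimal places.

Needing more than 14 attempts ⇔ fewer than 3 successes in the first 14. With X ~ Binomial(14, 0.28), P(Y > 14) = P(X ≤ 2).
  k=0: C(14,0)·0.28^0·0.72^14 = 0.0100613
  k=1: C(14,1)·0.28^1·0.72^13 = 0.0547783
  k=2: C(14,2)·0.28^2·0.72^12 = 0.1384674
P(X ≤ 2) = 0.2033070

0.20331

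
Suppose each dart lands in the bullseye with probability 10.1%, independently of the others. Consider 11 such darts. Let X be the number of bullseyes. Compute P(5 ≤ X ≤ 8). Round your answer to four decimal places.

0.0029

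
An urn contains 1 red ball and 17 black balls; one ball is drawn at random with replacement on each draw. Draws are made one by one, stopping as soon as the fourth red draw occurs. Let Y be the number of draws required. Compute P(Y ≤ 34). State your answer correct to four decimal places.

Finishing within 34 draws ⇔ at least 4 successes in the first 34. With X ~ Binomial(34, 0.055556), P(Y ≤ 34) = 1 − P(X ≤ 3).
  k=0: C(34,0)·0.055556^0·0.944444^34 = 0.143218
  k=1: C(34,1)·0.055556^1·0.944444^33 = 0.286436
  k=2: C(34,2)·0.055556^2·0.944444^32 = 0.278012
  k=3: C(34,3)·0.055556^3·0.944444^31 = 0.174439
1 − 0.882105 = 0.117895

0.1179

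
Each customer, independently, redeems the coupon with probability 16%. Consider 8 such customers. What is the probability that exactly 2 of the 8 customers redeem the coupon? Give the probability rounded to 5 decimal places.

0.25181

X ~ Binomial(n=8, p=0.16).
P(X=2) = C(8,2) · p^2 · (1−p)^6
= 28 · 0.0256 · 0.3513 = 0.2518104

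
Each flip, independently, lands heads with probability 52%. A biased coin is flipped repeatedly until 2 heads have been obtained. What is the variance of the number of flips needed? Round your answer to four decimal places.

3.5503

Y = total flips until the second success; negative binomial with r=2, p=0.52.
Var(Y) = r(1−p)/p² = 2·0.48 / 0.52² = 3.550296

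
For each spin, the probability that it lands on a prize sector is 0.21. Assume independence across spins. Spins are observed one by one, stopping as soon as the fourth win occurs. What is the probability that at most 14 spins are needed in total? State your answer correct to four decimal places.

Finishing within 14 spins ⇔ at least 4 successes in the first 14. With X ~ Binomial(14, 0.21), P(Y ≤ 14) = 1 − P(X ≤ 3).
  k=0: C(14,0)·0.21^0·0.79^14 = 0.036879
  k=1: C(14,1)·0.21^1·0.79^13 = 0.137246
  k=2: C(14,2)·0.21^2·0.79^12 = 0.237140
  k=3: C(14,3)·0.21^3·0.79^11 = 0.252149
1 − 0.663414 = 0.336586

0.3366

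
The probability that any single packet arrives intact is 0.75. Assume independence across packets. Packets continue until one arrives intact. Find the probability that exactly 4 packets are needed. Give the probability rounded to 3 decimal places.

0.012

Geometric (trials to first success), p = 0.75.
P(Y = 4) = (1−p)^3 · p = 0.015625 · 0.75 = 0.01172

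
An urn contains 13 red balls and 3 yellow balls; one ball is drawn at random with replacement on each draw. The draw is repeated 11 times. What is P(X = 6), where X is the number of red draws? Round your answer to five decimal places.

0.03080

X ~ Binomial(n=11, p=0.8125).
P(X=6) = C(11,6) · p^6 · (1−p)^5
= 462 · 0.2877 · 0.00023174 = 0.0308027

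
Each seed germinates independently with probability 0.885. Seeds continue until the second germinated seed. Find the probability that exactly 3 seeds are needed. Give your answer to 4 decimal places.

0.1801

Y = trial on which the second success occurs; negative binomial, r=2, p=0.885.
P(Y=3) = C(2,1) · p^2 · (1−p)^1
= 2 · 0.78322 · 0.115 = 0.180142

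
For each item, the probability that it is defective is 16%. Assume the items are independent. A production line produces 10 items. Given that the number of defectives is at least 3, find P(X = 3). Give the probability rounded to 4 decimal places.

0.7027

X ~ Binomial(10, 0.16). Want P(X=3 | X≥3) = P(X=3) / P(X≥3).
P(X=3) = C(10,3)·0.16^3·0.84^7 = 0.145043
P(X≥3) = 1 − 0.174901 − 0.333145 − 0.285553 = 0.206401
Ratio = 0.145043 / 0.206401 = 0.702725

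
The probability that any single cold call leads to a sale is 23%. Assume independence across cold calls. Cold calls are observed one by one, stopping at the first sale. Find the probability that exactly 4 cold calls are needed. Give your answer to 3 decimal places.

Geometric (trials to first success), p = 0.23.
P(Y = 4) = (1−p)^3 · p = 0.45653 · 0.23 = 0.10500

0.105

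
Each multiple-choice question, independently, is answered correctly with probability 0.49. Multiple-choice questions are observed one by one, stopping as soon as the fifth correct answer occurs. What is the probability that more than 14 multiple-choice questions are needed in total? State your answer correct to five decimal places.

Needing more than 14 multiple-choice questions ⇔ fewer than 5 successes in the first 14. With X ~ Binomial(14, 0.49), P(Y > 14) = P(X ≤ 4).
  k=0: C(14,0)·0.49^0·0.51^14 = 0.0000805
  k=1: C(14,1)·0.49^1·0.51^13 = 0.0010833
  k=2: C(14,2)·0.49^2·0.51^12 = 0.0067651
  k=3: C(14,3)·0.49^3·0.51^11 = 0.0259993
  k=4: C(14,4)·0.49^4·0.51^10 = 0.0686942
P(X ≤ 4) = 0.1026224

0.10262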